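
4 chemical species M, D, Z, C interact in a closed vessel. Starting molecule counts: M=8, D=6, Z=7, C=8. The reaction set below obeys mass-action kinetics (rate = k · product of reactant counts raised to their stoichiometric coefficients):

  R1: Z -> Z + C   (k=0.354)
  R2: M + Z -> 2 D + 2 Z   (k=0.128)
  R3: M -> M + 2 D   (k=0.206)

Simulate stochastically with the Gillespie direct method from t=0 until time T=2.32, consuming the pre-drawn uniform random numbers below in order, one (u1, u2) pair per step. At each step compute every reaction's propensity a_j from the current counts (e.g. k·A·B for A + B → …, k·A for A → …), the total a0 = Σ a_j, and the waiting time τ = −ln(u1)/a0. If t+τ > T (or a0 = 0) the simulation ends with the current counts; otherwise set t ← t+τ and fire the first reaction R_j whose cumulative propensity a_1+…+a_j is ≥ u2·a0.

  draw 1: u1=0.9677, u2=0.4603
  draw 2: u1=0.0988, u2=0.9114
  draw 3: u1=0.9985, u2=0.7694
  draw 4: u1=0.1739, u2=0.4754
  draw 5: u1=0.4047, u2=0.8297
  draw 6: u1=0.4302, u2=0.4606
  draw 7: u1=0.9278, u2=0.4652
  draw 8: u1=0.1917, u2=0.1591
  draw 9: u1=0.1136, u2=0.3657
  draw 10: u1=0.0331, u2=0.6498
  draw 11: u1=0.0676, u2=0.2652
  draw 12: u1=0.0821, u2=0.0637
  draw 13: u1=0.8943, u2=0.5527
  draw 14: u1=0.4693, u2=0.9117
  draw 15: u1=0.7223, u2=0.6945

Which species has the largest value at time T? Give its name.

Dominant species at T: D

t=0.000: M=8 D=6 Z=7 C=8
Draw 1: a1=2.478, a2=7.168, a3=1.648, a0=11.294; τ=−ln(0.9677)/11.294=0.003 → t=0.003; u2·a0=0.4603·11.294=5.199; a1=2.478 < 5.199 ≤ a1+a2=9.646 → R2 fires; M=7 D=8 Z=8 C=8
Draw 2: a1=2.832, a2=7.168, a3=1.442, a0=11.442; τ=−ln(0.0988)/11.442=0.202 → t=0.205; u2·a0=0.9114·11.442=10.428; a1+a2=10.000 < 10.428 ≤ a1+…+a3=11.442 → R3 fires; M=7 D=10 Z=8 C=8
Draw 3: a1=2.832, a2=7.168, a3=1.442, a0=11.442; τ=−ln(0.9985)/11.442=0.000 → t=0.205; u2·a0=0.7694·11.442=8.803; a1=2.832 < 8.803 ≤ a1+a2=10.000 → R2 fires; M=6 D=12 Z=9 C=8
Draw 4: a1=3.186, a2=6.912, a3=1.236, a0=11.334; τ=−ln(0.1739)/11.334=0.154 → t=0.360; u2·a0=0.4754·11.334=5.388; a1=3.186 < 5.388 ≤ a1+a2=10.098 → R2 fires; M=5 D=14 Z=10 C=8
Draw 5: a1=3.540, a2=6.400, a3=1.030, a0=10.970; τ=−ln(0.4047)/10.970=0.082 → t=0.442; u2·a0=0.8297·10.970=9.102; a1=3.540 < 9.102 ≤ a1+a2=9.940 → R2 fires; M=4 D=16 Z=11 C=8
Draw 6: a1=3.894, a2=5.632, a3=0.824, a0=10.350; τ=−ln(0.4302)/10.350=0.081 → t=0.524; u2·a0=0.4606·10.350=4.767; a1=3.894 < 4.767 ≤ a1+a2=9.526 → R2 fires; M=3 D=18 Z=12 C=8
Draw 7: a1=4.248, a2=4.608, a3=0.618, a0=9.474; τ=−ln(0.9278)/9.474=0.008 → t=0.532; u2·a0=0.4652·9.474=4.407; a1=4.248 < 4.407 ≤ a1+a2=8.856 → R2 fires; M=2 D=20 Z=13 C=8
Draw 8: a1=4.602, a2=3.328, a3=0.412, a0=8.342; τ=−ln(0.1917)/8.342=0.198 → t=0.730; u2·a0=0.1591·8.342=1.327 ≤ a1=4.602 → R1 fires; M=2 D=20 Z=13 C=9
Draw 9: a1=4.602, a2=3.328, a3=0.412, a0=8.342; τ=−ln(0.1136)/8.342=0.261 → t=0.990; u2·a0=0.3657·8.342=3.051 ≤ a1=4.602 → R1 fires; M=2 D=20 Z=13 C=10
Draw 10: a1=4.602, a2=3.328, a3=0.412, a0=8.342; τ=−ln(0.0331)/8.342=0.409 → t=1.399; u2·a0=0.6498·8.342=5.421; a1=4.602 < 5.421 ≤ a1+a2=7.930 → R2 fires; M=1 D=22 Z=14 C=10
Draw 11: a1=4.956, a2=1.792, a3=0.206, a0=6.954; τ=−ln(0.0676)/6.954=0.387 → t=1.786; u2·a0=0.2652·6.954=1.844 ≤ a1=4.956 → R1 fires; M=1 D=22 Z=14 C=11
Draw 12: a1=4.956, a2=1.792, a3=0.206, a0=6.954; τ=−ln(0.0821)/6.954=0.359 → t=2.146; u2·a0=0.0637·6.954=0.443 ≤ a1=4.956 → R1 fires; M=1 D=22 Z=14 C=12
Draw 13: a1=4.956, a2=1.792, a3=0.206, a0=6.954; τ=−ln(0.8943)/6.954=0.016 → t=2.162; u2·a0=0.5527·6.954=3.843 ≤ a1=4.956 → R1 fires; M=1 D=22 Z=14 C=13
Draw 14: a1=4.956, a2=1.792, a3=0.206, a0=6.954; τ=−ln(0.4693)/6.954=0.109 → t=2.271; u2·a0=0.9117·6.954=6.340; a1=4.956 < 6.340 ≤ a1+a2=6.748 → R2 fires; M=0 D=24 Z=15 C=13
Draw 15: a1=5.310, a2=0.000, a3=0.000, a0=5.310; τ=−ln(0.7223)/5.310=0.061 → t=2.332 > T=2.32: stop.
At T=2.32: M=0 D=24 Z=15 C=13; the largest is D.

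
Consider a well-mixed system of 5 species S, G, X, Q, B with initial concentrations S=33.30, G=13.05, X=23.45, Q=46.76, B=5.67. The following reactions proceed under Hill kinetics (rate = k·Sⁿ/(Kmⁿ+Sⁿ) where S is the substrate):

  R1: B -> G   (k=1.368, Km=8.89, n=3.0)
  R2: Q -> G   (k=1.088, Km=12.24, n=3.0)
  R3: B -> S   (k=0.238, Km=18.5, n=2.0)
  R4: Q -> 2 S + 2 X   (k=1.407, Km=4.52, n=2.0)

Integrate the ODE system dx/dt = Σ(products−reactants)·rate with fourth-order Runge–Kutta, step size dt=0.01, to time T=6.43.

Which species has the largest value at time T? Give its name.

RK4 with dt=0.01: 643 steps to T=6.43. Trajectory (selected grid times):
t=0.00: S=33.30 G=13.05 X=23.45 Q=46.76 B=5.67
t=0.71: S=35.29 G=14.00 X=25.43 Q=45.01 B=5.46
t=1.43: S=37.31 G=14.94 X=27.43 Q=43.24 B=5.27
t=2.14: S=39.30 G=15.86 X=29.41 Q=41.50 B=5.10
t=2.86: S=41.31 G=16.77 X=31.41 Q=39.74 B=4.94
t=3.57: S=43.29 G=17.66 X=33.38 Q=38.00 B=4.79
t=4.29: S=45.30 G=18.54 X=35.38 Q=36.25 B=4.65
t=5.00: S=47.28 G=19.40 X=37.34 Q=34.52 B=4.52
t=5.72: S=49.28 G=20.26 X=39.33 Q=32.78 B=4.40
t=6.43: S=51.24 G=21.09 X=41.29 Q=31.07 B=4.29
At T=6.43: S=51.24 G=21.09 X=41.29 Q=31.07 B=4.29; the largest is S.

Dominant species at T: S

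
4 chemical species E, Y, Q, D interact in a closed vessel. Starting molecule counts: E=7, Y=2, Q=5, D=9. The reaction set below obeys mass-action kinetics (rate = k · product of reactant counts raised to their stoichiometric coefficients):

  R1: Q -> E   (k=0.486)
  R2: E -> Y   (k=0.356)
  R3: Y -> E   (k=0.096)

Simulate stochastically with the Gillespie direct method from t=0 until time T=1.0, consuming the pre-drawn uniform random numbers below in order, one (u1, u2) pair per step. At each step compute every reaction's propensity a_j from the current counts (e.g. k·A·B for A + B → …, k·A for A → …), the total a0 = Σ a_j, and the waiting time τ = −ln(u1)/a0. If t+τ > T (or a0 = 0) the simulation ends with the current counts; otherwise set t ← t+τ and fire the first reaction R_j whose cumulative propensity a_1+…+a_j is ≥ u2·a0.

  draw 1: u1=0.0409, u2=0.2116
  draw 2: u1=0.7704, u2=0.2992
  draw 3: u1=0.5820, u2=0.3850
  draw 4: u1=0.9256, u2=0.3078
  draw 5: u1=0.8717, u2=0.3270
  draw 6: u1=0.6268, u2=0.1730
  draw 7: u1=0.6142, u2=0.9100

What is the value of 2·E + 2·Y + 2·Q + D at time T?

Check how each reaction changes W = 2·E + 2·Y + 2·Q + D (weight of products minus weight of reactants):
R1: Q -> E: (2·1) − (2·1) = 2 − 2 = 0
R2: E -> Y: (2·1) − (2·1) = 2 − 2 = 0
R3: Y -> E: (2·1) − (2·1) = 2 − 2 = 0
Every reaction leaves W unchanged, so W is conserved and no simulation is needed: W(T) = W(0) = 2·7 + 2·2 + 2·5 + 9 = 37

Value at T = 37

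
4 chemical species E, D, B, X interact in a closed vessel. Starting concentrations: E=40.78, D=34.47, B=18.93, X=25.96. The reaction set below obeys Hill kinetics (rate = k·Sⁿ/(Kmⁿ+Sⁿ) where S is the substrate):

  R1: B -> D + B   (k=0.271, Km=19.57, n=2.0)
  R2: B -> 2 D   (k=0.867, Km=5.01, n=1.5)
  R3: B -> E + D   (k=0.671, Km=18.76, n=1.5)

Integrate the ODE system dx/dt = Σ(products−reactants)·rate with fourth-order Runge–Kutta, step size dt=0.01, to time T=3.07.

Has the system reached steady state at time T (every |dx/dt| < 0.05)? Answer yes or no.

RK4 with dt=0.01: 307 steps to T=3.07. Trajectory (selected grid times):
t=0.00: E=40.78 D=34.47 B=18.93 X=25.96
t=0.34: E=40.89 D=35.15 B=18.56 X=25.96
t=0.68: E=41.01 D=35.82 B=18.19 X=25.96
t=1.02: E=41.12 D=36.48 B=17.82 X=25.96
t=1.36: E=41.23 D=37.15 B=17.45 X=25.96
t=1.71: E=41.34 D=37.82 B=17.08 X=25.96
t=2.05: E=41.44 D=38.48 B=16.72 X=25.96
t=2.39: E=41.54 D=39.12 B=16.37 X=25.96
t=2.73: E=41.65 D=39.76 B=16.01 X=25.96
t=3.07: E=41.75 D=40.40 B=15.66 X=25.96
Rates at T: R1=0.1058, R2=0.7342, R3=0.2904
dx/dt at T (Σ net stoichiometry × rate): E=+0.2904, D=+1.8646, B=-1.0246, X=+0.0000
Largest |dx/dt| is |+1.8646| (D) ≥ 0.05 → not steady.

Steady state at T: no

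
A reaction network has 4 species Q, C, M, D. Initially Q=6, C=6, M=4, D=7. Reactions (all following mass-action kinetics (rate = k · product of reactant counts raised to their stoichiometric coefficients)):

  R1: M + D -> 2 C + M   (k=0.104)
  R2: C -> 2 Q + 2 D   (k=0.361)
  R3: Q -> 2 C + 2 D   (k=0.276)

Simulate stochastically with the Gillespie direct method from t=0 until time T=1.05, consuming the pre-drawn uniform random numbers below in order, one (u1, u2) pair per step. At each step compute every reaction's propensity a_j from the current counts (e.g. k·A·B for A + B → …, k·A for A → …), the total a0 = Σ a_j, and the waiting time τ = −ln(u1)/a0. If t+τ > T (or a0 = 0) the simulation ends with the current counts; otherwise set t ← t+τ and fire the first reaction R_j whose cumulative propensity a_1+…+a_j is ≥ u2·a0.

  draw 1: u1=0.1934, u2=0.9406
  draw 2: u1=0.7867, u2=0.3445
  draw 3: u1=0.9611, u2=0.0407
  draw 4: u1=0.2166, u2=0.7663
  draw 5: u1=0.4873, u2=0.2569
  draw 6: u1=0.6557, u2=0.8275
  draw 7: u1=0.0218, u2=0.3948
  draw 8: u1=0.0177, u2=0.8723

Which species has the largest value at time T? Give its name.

t=0.000: Q=6 C=6 M=4 D=7
Draw 1: a1=2.912, a2=2.166, a3=1.656, a0=6.734; τ=−ln(0.1934)/6.734=0.244 → t=0.244; u2·a0=0.9406·6.734=6.334; a1+a2=5.078 < 6.334 ≤ a1+…+a3=6.734 → R3 fires; Q=5 C=8 M=4 D=9
Draw 2: a1=3.744, a2=2.888, a3=1.380, a0=8.012; τ=−ln(0.7867)/8.012=0.030 → t=0.274; u2·a0=0.3445·8.012=2.760 ≤ a1=3.744 → R1 fires; Q=5 C=10 M=4 D=8
Draw 3: a1=3.328, a2=3.610, a3=1.380, a0=8.318; τ=−ln(0.9611)/8.318=0.005 → t=0.279; u2·a0=0.0407·8.318=0.339 ≤ a1=3.328 → R1 fires; Q=5 C=12 M=4 D=7
Draw 4: a1=2.912, a2=4.332, a3=1.380, a0=8.624; τ=−ln(0.2166)/8.624=0.177 → t=0.456; u2·a0=0.7663·8.624=6.609; a1=2.912 < 6.609 ≤ a1+a2=7.244 → R2 fires; Q=7 C=11 M=4 D=9
Draw 5: a1=3.744, a2=3.971, a3=1.932, a0=9.647; τ=−ln(0.4873)/9.647=0.075 → t=0.531; u2·a0=0.2569·9.647=2.478 ≤ a1=3.744 → R1 fires; Q=7 C=13 M=4 D=8
Draw 6: a1=3.328, a2=4.693, a3=1.932, a0=9.953; τ=−ln(0.6557)/9.953=0.042 → t=0.573; u2·a0=0.8275·9.953=8.236; a1+a2=8.021 < 8.236 ≤ a1+…+a3=9.953 → R3 fires; Q=6 C=15 M=4 D=10
Draw 7: a1=4.160, a2=5.415, a3=1.656, a0=11.231; τ=−ln(0.0218)/11.231=0.341 → t=0.914; u2·a0=0.3948·11.231=4.434; a1=4.160 < 4.434 ≤ a1+a2=9.575 → R2 fires; Q=8 C=14 M=4 D=12
Draw 8: a1=4.992, a2=5.054, a3=2.208, a0=12.254; τ=−ln(0.0177)/12.254=0.329 → t=1.243 > T=1.05: stop.
At T=1.05: Q=8 C=14 M=4 D=12; the largest is C.

Dominant species at T: C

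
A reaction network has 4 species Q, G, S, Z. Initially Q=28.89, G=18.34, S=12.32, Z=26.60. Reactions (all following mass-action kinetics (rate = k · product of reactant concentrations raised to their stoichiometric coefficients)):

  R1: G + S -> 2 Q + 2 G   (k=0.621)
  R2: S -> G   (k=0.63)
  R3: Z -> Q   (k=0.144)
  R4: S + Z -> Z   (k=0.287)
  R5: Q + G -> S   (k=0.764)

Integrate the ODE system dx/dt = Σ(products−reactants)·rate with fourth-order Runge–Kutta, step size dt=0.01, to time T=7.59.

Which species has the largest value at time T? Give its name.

Dominant species at T: Q

RK4 with dt=0.01: 759 steps to T=7.59. Trajectory (selected grid times):
t=0.00: Q=28.89 G=18.34 S=12.32 Z=26.60
t=0.84: Q=24.35 G=0.01 S=0.17 Z=23.57
t=1.69: Q=27.04 G=0.00 S=0.00 Z=20.85
t=2.53: Q=29.41 G=0.00 S=0.00 Z=18.48
t=3.37: Q=31.52 G=0.00 S=0.00 Z=16.37
t=4.22: Q=33.41 G=0.00 S=0.00 Z=14.49
t=5.06: Q=35.06 G=0.00 S=0.00 Z=12.84
t=5.90: Q=36.52 G=0.00 S=0.00 Z=11.37
t=6.75: Q=37.83 G=0.00 S=0.00 Z=10.06
t=7.59: Q=38.98 G=0.00 S=0.00 Z=8.92
At T=7.59: Q=38.98 G=0.00 S=0.00 Z=8.92; the largest is Q.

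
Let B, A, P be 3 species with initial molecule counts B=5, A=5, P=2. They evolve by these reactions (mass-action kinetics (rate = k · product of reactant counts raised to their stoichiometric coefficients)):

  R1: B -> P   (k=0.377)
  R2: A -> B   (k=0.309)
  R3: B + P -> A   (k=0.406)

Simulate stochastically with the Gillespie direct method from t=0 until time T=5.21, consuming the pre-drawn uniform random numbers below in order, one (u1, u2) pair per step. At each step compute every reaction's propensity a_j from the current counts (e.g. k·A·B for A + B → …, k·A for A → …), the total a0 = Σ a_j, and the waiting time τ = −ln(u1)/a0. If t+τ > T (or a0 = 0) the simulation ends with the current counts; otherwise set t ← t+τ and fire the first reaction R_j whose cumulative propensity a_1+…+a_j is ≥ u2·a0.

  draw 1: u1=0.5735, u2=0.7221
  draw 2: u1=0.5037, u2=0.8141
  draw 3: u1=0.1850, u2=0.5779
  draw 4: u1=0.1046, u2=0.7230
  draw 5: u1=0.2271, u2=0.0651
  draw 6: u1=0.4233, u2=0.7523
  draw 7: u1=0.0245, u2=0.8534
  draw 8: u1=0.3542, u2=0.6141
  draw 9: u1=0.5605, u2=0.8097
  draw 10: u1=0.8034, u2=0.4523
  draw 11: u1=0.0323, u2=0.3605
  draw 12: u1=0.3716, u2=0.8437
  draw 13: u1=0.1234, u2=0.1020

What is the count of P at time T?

P at T = 1

t=0.000: B=5 A=5 P=2
Draw 1: a1=1.885, a2=1.545, a3=4.060, a0=7.490; τ=−ln(0.5735)/7.490=0.074 → t=0.074; u2·a0=0.7221·7.490=5.409; a1+a2=3.430 < 5.409 ≤ a1+…+a3=7.490 → R3 fires; B=4 A=6 P=1
Draw 2: a1=1.508, a2=1.854, a3=1.624, a0=4.986; τ=−ln(0.5037)/4.986=0.138 → t=0.212; u2·a0=0.8141·4.986=4.059; a1+a2=3.362 < 4.059 ≤ a1+…+a3=4.986 → R3 fires; B=3 A=7 P=0
Draw 3: a1=1.131, a2=2.163, a3=0.000, a0=3.294; τ=−ln(0.1850)/3.294=0.512 → t=0.724; u2·a0=0.5779·3.294=1.904; a1=1.131 < 1.904 ≤ a1+a2=3.294 → R2 fires; B=4 A=6 P=0
Draw 4: a1=1.508, a2=1.854, a3=0.000, a0=3.362; τ=−ln(0.1046)/3.362=0.672 → t=1.396; u2·a0=0.7230·3.362=2.431; a1=1.508 < 2.431 ≤ a1+a2=3.362 → R2 fires; B=5 A=5 P=0
Draw 5: a1=1.885, a2=1.545, a3=0.000, a0=3.430; τ=−ln(0.2271)/3.430=0.432 → t=1.828; u2·a0=0.0651·3.430=0.223 ≤ a1=1.885 → R1 fires; B=4 A=5 P=1
Draw 6: a1=1.508, a2=1.545, a3=1.624, a0=4.677; τ=−ln(0.4233)/4.677=0.184 → t=2.012; u2·a0=0.7523·4.677=3.519; a1+a2=3.053 < 3.519 ≤ a1+…+a3=4.677 → R3 fires; B=3 A=6 P=0
Draw 7: a1=1.131, a2=1.854, a3=0.000, a0=2.985; τ=−ln(0.0245)/2.985=1.243 → t=3.254; u2·a0=0.8534·2.985=2.547; a1=1.131 < 2.547 ≤ a1+a2=2.985 → R2 fires; B=4 A=5 P=0
Draw 8: a1=1.508, a2=1.545, a3=0.000, a0=3.053; τ=−ln(0.3542)/3.053=0.340 → t=3.594; u2·a0=0.6141·3.053=1.875; a1=1.508 < 1.875 ≤ a1+a2=3.053 → R2 fires; B=5 A=4 P=0
Draw 9: a1=1.885, a2=1.236, a3=0.000, a0=3.121; τ=−ln(0.5605)/3.121=0.185 → t=3.780; u2·a0=0.8097·3.121=2.527; a1=1.885 < 2.527 ≤ a1+a2=3.121 → R2 fires; B=6 A=3 P=0
Draw 10: a1=2.262, a2=0.927, a3=0.000, a0=3.189; τ=−ln(0.8034)/3.189=0.069 → t=3.848; u2·a0=0.4523·3.189=1.442 ≤ a1=2.262 → R1 fires; B=5 A=3 P=1
Draw 11: a1=1.885, a2=0.927, a3=2.030, a0=4.842; τ=−ln(0.0323)/4.842=0.709 → t=4.557; u2·a0=0.3605·4.842=1.746 ≤ a1=1.885 → R1 fires; B=4 A=3 P=2
Draw 12: a1=1.508, a2=0.927, a3=3.248, a0=5.683; τ=−ln(0.3716)/5.683=0.174 → t=4.731; u2·a0=0.8437·5.683=4.795; a1+a2=2.435 < 4.795 ≤ a1+…+a3=5.683 → R3 fires; B=3 A=4 P=1
Draw 13: a1=1.131, a2=1.236, a3=1.218, a0=3.585; τ=−ln(0.1234)/3.585=0.584 → t=5.315 > T=5.21: stop.
Read off P at T=5.21: 1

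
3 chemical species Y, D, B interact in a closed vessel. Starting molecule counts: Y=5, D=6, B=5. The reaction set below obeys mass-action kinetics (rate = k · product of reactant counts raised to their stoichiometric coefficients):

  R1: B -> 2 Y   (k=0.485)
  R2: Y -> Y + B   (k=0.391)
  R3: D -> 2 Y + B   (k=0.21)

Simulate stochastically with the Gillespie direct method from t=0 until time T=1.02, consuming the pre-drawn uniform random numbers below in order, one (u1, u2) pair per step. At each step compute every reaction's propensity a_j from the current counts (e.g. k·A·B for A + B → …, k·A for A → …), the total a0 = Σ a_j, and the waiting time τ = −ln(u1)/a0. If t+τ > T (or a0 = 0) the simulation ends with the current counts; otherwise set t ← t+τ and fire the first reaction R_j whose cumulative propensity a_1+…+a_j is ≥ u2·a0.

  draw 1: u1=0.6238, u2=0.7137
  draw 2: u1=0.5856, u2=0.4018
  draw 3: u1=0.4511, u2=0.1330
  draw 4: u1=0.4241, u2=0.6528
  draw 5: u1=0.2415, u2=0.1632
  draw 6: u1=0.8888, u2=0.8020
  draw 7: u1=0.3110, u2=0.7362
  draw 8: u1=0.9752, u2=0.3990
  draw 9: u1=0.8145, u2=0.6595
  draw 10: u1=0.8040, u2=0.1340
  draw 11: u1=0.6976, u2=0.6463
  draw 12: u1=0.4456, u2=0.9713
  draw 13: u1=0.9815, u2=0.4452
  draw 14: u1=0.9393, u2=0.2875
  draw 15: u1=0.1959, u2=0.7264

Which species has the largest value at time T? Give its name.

Dominant species at T: Y

t=0.000: Y=5 D=6 B=5
Draw 1: a1=2.425, a2=1.955, a3=1.260, a0=5.640; τ=−ln(0.6238)/5.640=0.084 → t=0.084; u2·a0=0.7137·5.640=4.025; a1=2.425 < 4.025 ≤ a1+a2=4.380 → R2 fires; Y=5 D=6 B=6
Draw 2: a1=2.910, a2=1.955, a3=1.260, a0=6.125; τ=−ln(0.5856)/6.125=0.087 → t=0.171; u2·a0=0.4018·6.125=2.461 ≤ a1=2.910 → R1 fires; Y=7 D=6 B=5
Draw 3: a1=2.425, a2=2.737, a3=1.260, a0=6.422; τ=−ln(0.4511)/6.422=0.124 → t=0.295; u2·a0=0.1330·6.422=0.854 ≤ a1=2.425 → R1 fires; Y=9 D=6 B=4
Draw 4: a1=1.940, a2=3.519, a3=1.260, a0=6.719; τ=−ln(0.4241)/6.719=0.128 → t=0.423; u2·a0=0.6528·6.719=4.386; a1=1.940 < 4.386 ≤ a1+a2=5.459 → R2 fires; Y=9 D=6 B=5
Draw 5: a1=2.425, a2=3.519, a3=1.260, a0=7.204; τ=−ln(0.2415)/7.204=0.197 → t=0.620; u2·a0=0.1632·7.204=1.176 ≤ a1=2.425 → R1 fires; Y=11 D=6 B=4
Draw 6: a1=1.940, a2=4.301, a3=1.260, a0=7.501; τ=−ln(0.8888)/7.501=0.016 → t=0.636; u2·a0=0.8020·7.501=6.016; a1=1.940 < 6.016 ≤ a1+a2=6.241 → R2 fires; Y=11 D=6 B=5
Draw 7: a1=2.425, a2=4.301, a3=1.260, a0=7.986; τ=−ln(0.3110)/7.986=0.146 → t=0.782; u2·a0=0.7362·7.986=5.879; a1=2.425 < 5.879 ≤ a1+a2=6.726 → R2 fires; Y=11 D=6 B=6
Draw 8: a1=2.910, a2=4.301, a3=1.260, a0=8.471; τ=−ln(0.9752)/8.471=0.003 → t=0.785; u2·a0=0.3990·8.471=3.380; a1=2.910 < 3.380 ≤ a1+a2=7.211 → R2 fires; Y=11 D=6 B=7
Draw 9: a1=3.395, a2=4.301, a3=1.260, a0=8.956; τ=−ln(0.8145)/8.956=0.023 → t=0.808; u2·a0=0.6595·8.956=5.906; a1=3.395 < 5.906 ≤ a1+a2=7.696 → R2 fires; Y=11 D=6 B=8
Draw 10: a1=3.880, a2=4.301, a3=1.260, a0=9.441; τ=−ln(0.8040)/9.441=0.023 → t=0.831; u2·a0=0.1340·9.441=1.265 ≤ a1=3.880 → R1 fires; Y=13 D=6 B=7
Draw 11: a1=3.395, a2=5.083, a3=1.260, a0=9.738; τ=−ln(0.6976)/9.738=0.037 → t=0.868; u2·a0=0.6463·9.738=6.294; a1=3.395 < 6.294 ≤ a1+a2=8.478 → R2 fires; Y=13 D=6 B=8
Draw 12: a1=3.880, a2=5.083, a3=1.260, a0=10.223; τ=−ln(0.4456)/10.223=0.079 → t=0.947; u2·a0=0.9713·10.223=9.930; a1+a2=8.963 < 9.930 ≤ a1+…+a3=10.223 → R3 fires; Y=15 D=5 B=9
Draw 13: a1=4.365, a2=5.865, a3=1.050, a0=11.280; τ=−ln(0.9815)/11.280=0.002 → t=0.949; u2·a0=0.4452·11.280=5.022; a1=4.365 < 5.022 ≤ a1+a2=10.230 → R2 fires; Y=15 D=5 B=10
Draw 14: a1=4.850, a2=5.865, a3=1.050, a0=11.765; τ=−ln(0.9393)/11.765=0.005 → t=0.954; u2·a0=0.2875·11.765=3.382 ≤ a1=4.850 → R1 fires; Y=17 D=5 B=9
Draw 15: a1=4.365, a2=6.647, a3=1.050, a0=12.062; τ=−ln(0.1959)/12.062=0.135 → t=1.089 > T=1.02: stop.
At T=1.02: Y=17 D=5 B=9; the largest is Y.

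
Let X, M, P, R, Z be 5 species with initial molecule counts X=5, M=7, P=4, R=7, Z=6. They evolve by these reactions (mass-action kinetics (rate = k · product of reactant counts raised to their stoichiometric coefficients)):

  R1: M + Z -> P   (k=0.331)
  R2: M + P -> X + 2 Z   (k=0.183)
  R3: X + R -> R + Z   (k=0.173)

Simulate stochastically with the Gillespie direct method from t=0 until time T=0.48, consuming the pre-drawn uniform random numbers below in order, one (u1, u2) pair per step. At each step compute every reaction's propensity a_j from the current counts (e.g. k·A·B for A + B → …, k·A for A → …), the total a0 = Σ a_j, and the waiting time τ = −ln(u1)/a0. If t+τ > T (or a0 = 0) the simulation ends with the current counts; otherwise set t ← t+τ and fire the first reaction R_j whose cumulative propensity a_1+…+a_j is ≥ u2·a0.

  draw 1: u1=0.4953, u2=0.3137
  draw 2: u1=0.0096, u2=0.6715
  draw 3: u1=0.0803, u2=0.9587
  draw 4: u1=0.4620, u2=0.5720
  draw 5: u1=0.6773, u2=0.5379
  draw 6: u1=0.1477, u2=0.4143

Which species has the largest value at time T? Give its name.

t=0.000: X=5 M=7 P=4 R=7 Z=6
Draw 1: a1=13.902, a2=5.124, a3=6.055, a0=25.081; τ=−ln(0.4953)/25.081=0.028 → t=0.028; u2·a0=0.3137·25.081=7.868 ≤ a1=13.902 → R1 fires; X=5 M=6 P=5 R=7 Z=5
Draw 2: a1=9.930, a2=5.490, a3=6.055, a0=21.475; τ=−ln(0.0096)/21.475=0.216 → t=0.244; u2·a0=0.6715·21.475=14.420; a1=9.930 < 14.420 ≤ a1+a2=15.420 → R2 fires; X=6 M=5 P=4 R=7 Z=7
Draw 3: a1=11.585, a2=3.660, a3=7.266, a0=22.511; τ=−ln(0.0803)/22.511=0.112 → t=0.356; u2·a0=0.9587·22.511=21.581; a1+a2=15.245 < 21.581 ≤ a1+…+a3=22.511 → R3 fires; X=5 M=5 P=4 R=7 Z=8
Draw 4: a1=13.240, a2=3.660, a3=6.055, a0=22.955; τ=−ln(0.4620)/22.955=0.034 → t=0.390; u2·a0=0.5720·22.955=13.130 ≤ a1=13.240 → R1 fires; X=5 M=4 P=5 R=7 Z=7
Draw 5: a1=9.268, a2=3.660, a3=6.055, a0=18.983; τ=−ln(0.6773)/18.983=0.021 → t=0.411; u2·a0=0.5379·18.983=10.211; a1=9.268 < 10.211 ≤ a1+a2=12.928 → R2 fires; X=6 M=3 P=4 R=7 Z=9
Draw 6: a1=8.937, a2=2.196, a3=7.266, a0=18.399; τ=−ln(0.1477)/18.399=0.104 → t=0.515 > T=0.48: stop.
At T=0.48: X=6 M=3 P=4 R=7 Z=9; the largest is Z.

Dominant species at T: Z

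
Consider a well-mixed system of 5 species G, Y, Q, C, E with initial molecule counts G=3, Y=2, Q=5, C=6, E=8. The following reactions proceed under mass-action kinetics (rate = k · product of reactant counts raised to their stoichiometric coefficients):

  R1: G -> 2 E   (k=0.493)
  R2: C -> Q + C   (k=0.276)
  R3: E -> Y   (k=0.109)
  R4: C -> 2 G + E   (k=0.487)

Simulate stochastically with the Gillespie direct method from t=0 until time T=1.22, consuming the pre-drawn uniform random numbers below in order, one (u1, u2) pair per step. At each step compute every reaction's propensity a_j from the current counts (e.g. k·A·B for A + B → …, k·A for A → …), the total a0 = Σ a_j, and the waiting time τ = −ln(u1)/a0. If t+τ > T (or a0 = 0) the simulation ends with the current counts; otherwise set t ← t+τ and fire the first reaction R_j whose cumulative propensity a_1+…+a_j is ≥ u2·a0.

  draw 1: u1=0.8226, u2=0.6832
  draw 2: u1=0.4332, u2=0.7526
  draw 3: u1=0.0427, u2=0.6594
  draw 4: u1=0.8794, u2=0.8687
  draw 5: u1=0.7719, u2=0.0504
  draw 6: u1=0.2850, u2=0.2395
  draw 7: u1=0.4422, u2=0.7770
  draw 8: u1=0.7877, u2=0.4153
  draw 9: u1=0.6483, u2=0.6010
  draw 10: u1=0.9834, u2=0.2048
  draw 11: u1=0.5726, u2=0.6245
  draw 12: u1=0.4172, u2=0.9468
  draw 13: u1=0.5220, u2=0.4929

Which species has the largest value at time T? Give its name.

Dominant species at T: E

t=0.000: G=3 Y=2 Q=5 C=6 E=8
Draw 1: a1=1.479, a2=1.656, a3=0.872, a4=2.922, a0=6.929; τ=−ln(0.8226)/6.929=0.028 → t=0.028; u2·a0=0.6832·6.929=4.734; a1+…+a3=4.007 < 4.734 ≤ a1+…+a4=6.929 → R4 fires; G=5 Y=2 Q=5 C=5 E=9
Draw 2: a1=2.465, a2=1.380, a3=0.981, a4=2.435, a0=7.261; τ=−ln(0.4332)/7.261=0.115 → t=0.143; u2·a0=0.7526·7.261=5.465; a1+…+a3=4.826 < 5.465 ≤ a1+…+a4=7.261 → R4 fires; G=7 Y=2 Q=5 C=4 E=10
Draw 3: a1=3.451, a2=1.104, a3=1.090, a4=1.948, a0=7.593; τ=−ln(0.0427)/7.593=0.415 → t=0.559; u2·a0=0.6594·7.593=5.007; a1+a2=4.555 < 5.007 ≤ a1+…+a3=5.645 → R3 fires; G=7 Y=3 Q=5 C=4 E=9
Draw 4: a1=3.451, a2=1.104, a3=0.981, a4=1.948, a0=7.484; τ=−ln(0.8794)/7.484=0.017 → t=0.576; u2·a0=0.8687·7.484=6.501; a1+…+a3=5.536 < 6.501 ≤ a1+…+a4=7.484 → R4 fires; G=9 Y=3 Q=5 C=3 E=10
Draw 5: a1=4.437, a2=0.828, a3=1.090, a4=1.461, a0=7.816; τ=−ln(0.7719)/7.816=0.033 → t=0.609; u2·a0=0.0504·7.816=0.394 ≤ a1=4.437 → R1 fires; G=8 Y=3 Q=5 C=3 E=12
Draw 6: a1=3.944, a2=0.828, a3=1.308, a4=1.461, a0=7.541; τ=−ln(0.2850)/7.541=0.166 → t=0.775; u2·a0=0.2395·7.541=1.806 ≤ a1=3.944 → R1 fires; G=7 Y=3 Q=5 C=3 E=14
Draw 7: a1=3.451, a2=0.828, a3=1.526, a4=1.461, a0=7.266; τ=−ln(0.4422)/7.266=0.112 → t=0.888; u2·a0=0.7770·7.266=5.646; a1+a2=4.279 < 5.646 ≤ a1+…+a3=5.805 → R3 fires; G=7 Y=4 Q=5 C=3 E=13
Draw 8: a1=3.451, a2=0.828, a3=1.417, a4=1.461, a0=7.157; τ=−ln(0.7877)/7.157=0.033 → t=0.921; u2·a0=0.4153·7.157=2.972 ≤ a1=3.451 → R1 fires; G=6 Y=4 Q=5 C=3 E=15
Draw 9: a1=2.958, a2=0.828, a3=1.635, a4=1.461, a0=6.882; τ=−ln(0.6483)/6.882=0.063 → t=0.984; u2·a0=0.6010·6.882=4.136; a1+a2=3.786 < 4.136 ≤ a1+…+a3=5.421 → R3 fires; G=6 Y=5 Q=5 C=3 E=14
Draw 10: a1=2.958, a2=0.828, a3=1.526, a4=1.461, a0=6.773; τ=−ln(0.9834)/6.773=0.002 → t=0.987; u2·a0=0.2048·6.773=1.387 ≤ a1=2.958 → R1 fires; G=5 Y=5 Q=5 C=3 E=16
Draw 11: a1=2.465, a2=0.828, a3=1.744, a4=1.461, a0=6.498; τ=−ln(0.5726)/6.498=0.086 → t=1.072; u2·a0=0.6245·6.498=4.058; a1+a2=3.293 < 4.058 ≤ a1+…+a3=5.037 → R3 fires; G=5 Y=6 Q=5 C=3 E=15
Draw 12: a1=2.465, a2=0.828, a3=1.635, a4=1.461, a0=6.389; τ=−ln(0.4172)/6.389=0.137 → t=1.209; u2·a0=0.9468·6.389=6.049; a1+…+a3=4.928 < 6.049 ≤ a1+…+a4=6.389 → R4 fires; G=7 Y=6 Q=5 C=2 E=16
Draw 13: a1=3.451, a2=0.552, a3=1.744, a4=0.974, a0=6.721; τ=−ln(0.5220)/6.721=0.097 → t=1.306 > T=1.22: stop.
At T=1.22: G=7 Y=6 Q=5 C=2 E=16; the largest is E.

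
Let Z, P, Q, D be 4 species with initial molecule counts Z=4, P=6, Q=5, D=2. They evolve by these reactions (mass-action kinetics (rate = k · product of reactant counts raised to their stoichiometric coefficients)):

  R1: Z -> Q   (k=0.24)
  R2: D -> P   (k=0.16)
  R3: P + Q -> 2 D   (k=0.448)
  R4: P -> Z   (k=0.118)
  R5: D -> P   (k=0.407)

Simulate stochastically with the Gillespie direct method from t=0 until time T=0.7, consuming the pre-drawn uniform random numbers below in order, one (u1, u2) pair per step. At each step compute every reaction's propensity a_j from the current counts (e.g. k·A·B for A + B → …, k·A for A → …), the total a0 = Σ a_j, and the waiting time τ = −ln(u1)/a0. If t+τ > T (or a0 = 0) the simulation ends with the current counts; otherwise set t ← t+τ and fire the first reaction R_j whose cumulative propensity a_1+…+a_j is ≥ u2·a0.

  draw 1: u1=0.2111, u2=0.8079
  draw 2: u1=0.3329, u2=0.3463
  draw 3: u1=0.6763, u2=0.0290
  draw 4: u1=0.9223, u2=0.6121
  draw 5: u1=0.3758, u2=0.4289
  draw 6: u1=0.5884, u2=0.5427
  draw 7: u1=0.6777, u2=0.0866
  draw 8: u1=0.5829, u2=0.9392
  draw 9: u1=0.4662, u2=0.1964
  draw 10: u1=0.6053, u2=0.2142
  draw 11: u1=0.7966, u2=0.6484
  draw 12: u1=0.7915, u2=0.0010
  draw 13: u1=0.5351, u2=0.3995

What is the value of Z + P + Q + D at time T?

Value at T = 17

Check how each reaction changes W = Z + P + Q + D (weight of products minus weight of reactants):
R1: Z -> Q: (1·1) − (1·1) = 1 − 1 = 0
R2: D -> P: (1·1) − (1·1) = 1 − 1 = 0
R3: P + Q -> 2 D: (1·2) − (1·1 + 1·1) = 2 − 2 = 0
R4: P -> Z: (1·1) − (1·1) = 1 − 1 = 0
R5: D -> P: (1·1) − (1·1) = 1 − 1 = 0
Every reaction leaves W unchanged, so W is conserved and no simulation is needed: W(T) = W(0) = 4 + 6 + 5 + 2 = 17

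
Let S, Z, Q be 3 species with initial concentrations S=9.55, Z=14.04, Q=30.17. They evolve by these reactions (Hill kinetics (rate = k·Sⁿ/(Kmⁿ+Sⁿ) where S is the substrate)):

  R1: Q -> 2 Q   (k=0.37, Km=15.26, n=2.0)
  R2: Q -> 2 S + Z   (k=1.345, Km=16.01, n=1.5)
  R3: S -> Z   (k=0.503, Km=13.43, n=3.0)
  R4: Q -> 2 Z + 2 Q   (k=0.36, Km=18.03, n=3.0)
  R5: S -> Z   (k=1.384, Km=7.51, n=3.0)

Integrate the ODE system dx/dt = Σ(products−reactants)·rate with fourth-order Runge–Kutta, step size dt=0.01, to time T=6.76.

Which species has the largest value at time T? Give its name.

RK4 with dt=0.01: 676 steps to T=6.76. Trajectory (selected grid times):
t=0.00: S=9.55 Z=14.04 Q=30.17
t=0.75: S=10.17 Z=16.04 Q=29.89
t=1.50: S=10.74 Z=18.08 Q=29.60
t=2.25: S=11.26 Z=20.16 Q=29.32
t=3.00: S=11.74 Z=22.27 Q=29.04
t=3.76: S=12.18 Z=24.44 Q=28.76
t=4.51: S=12.59 Z=26.60 Q=28.48
t=5.26: S=12.97 Z=28.77 Q=28.20
t=6.01: S=13.32 Z=30.96 Q=27.92
t=6.76: S=13.65 Z=33.16 Q=27.65
At T=6.76: S=13.65 Z=33.16 Q=27.65; the largest is Z.

Dominant species at T: Z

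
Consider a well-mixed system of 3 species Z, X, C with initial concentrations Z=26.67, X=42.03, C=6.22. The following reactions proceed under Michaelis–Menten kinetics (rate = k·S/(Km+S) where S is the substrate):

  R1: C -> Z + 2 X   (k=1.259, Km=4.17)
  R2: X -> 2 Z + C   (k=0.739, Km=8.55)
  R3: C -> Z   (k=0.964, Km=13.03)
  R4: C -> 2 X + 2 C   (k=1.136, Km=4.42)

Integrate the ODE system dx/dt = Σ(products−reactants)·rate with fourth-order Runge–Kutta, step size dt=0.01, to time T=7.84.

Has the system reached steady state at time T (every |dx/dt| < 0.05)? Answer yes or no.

RK4 with dt=0.01: 784 steps to T=7.84. Trajectory (selected grid times):
t=0.00: Z=26.67 X=42.03 C=6.22
t=0.87: Z=28.68 X=43.98 C=6.40
t=1.74: Z=30.70 X=45.95 C=6.59
t=2.61: Z=32.75 X=47.94 C=6.77
t=3.48: Z=34.81 X=49.96 C=6.94
t=4.36: Z=36.92 X=52.02 C=7.12
t=5.23: Z=39.02 X=54.08 C=7.30
t=6.10: Z=41.14 X=56.16 C=7.47
t=6.97: Z=43.27 X=58.26 C=7.64
t=7.84: Z=45.42 X=60.37 C=7.80
Rates at T: R1=0.8206, R2=0.6473, R3=0.3611, R4=0.7252
dx/dt at T (Σ net stoichiometry × rate): Z=+2.4763, X=+2.4443, C=+0.1909
Largest |dx/dt| is |+2.4763| (Z) ≥ 0.05 → not steady.

Steady state at T: no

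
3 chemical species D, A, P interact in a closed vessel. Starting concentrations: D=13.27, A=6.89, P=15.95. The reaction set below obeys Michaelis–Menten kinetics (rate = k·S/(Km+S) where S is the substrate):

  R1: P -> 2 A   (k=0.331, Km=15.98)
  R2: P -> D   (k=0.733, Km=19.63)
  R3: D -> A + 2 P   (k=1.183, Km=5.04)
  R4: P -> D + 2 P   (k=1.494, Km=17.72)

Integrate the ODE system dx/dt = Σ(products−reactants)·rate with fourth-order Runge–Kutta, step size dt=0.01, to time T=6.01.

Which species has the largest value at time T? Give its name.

Dominant species at T: P

RK4 with dt=0.01: 601 steps to T=6.01. Trajectory (selected grid times):
t=0.00: D=13.27 A=6.89 P=15.95
t=0.67: D=13.40 A=7.69 P=17.25
t=1.34: D=13.56 A=8.50 P=18.55
t=2.00: D=13.75 A=9.31 P=19.85
t=2.67: D=13.95 A=10.14 P=21.17
t=3.34: D=14.18 A=10.98 P=22.50
t=4.01: D=14.43 A=11.83 P=23.85
t=4.67: D=14.69 A=12.67 P=25.18
t=5.34: D=14.97 A=13.54 P=26.54
t=6.01: D=15.27 A=14.41 P=27.91
At T=6.01: D=15.27 A=14.41 P=27.91; the largest is P.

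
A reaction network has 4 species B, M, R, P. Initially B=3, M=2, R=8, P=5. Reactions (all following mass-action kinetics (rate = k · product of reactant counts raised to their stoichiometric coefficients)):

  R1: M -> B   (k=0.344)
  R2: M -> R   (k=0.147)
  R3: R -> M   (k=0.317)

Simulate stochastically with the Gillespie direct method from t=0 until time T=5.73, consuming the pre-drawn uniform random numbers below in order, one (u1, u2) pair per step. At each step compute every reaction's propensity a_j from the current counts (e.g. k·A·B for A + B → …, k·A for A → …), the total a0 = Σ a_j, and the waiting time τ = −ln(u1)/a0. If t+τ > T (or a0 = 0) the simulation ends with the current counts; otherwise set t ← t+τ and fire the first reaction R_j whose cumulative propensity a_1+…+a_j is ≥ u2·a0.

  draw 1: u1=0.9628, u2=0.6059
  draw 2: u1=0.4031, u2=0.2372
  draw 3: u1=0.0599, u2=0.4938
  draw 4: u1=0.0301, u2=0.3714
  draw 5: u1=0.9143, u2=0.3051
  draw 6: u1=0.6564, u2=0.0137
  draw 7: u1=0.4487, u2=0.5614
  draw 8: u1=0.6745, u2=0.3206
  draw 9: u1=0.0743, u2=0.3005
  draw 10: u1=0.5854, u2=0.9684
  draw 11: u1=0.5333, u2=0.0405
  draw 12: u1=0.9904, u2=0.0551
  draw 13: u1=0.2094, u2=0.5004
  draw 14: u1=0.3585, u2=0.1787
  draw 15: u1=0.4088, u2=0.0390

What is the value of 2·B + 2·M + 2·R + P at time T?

Value at T = 31

Check how each reaction changes W = 2·B + 2·M + 2·R + P (weight of products minus weight of reactants):
R1: M -> B: (2·1) − (2·1) = 2 − 2 = 0
R2: M -> R: (2·1) − (2·1) = 2 − 2 = 0
R3: R -> M: (2·1) − (2·1) = 2 − 2 = 0
Every reaction leaves W unchanged, so W is conserved and no simulation is needed: W(T) = W(0) = 2·3 + 2·2 + 2·8 + 5 = 31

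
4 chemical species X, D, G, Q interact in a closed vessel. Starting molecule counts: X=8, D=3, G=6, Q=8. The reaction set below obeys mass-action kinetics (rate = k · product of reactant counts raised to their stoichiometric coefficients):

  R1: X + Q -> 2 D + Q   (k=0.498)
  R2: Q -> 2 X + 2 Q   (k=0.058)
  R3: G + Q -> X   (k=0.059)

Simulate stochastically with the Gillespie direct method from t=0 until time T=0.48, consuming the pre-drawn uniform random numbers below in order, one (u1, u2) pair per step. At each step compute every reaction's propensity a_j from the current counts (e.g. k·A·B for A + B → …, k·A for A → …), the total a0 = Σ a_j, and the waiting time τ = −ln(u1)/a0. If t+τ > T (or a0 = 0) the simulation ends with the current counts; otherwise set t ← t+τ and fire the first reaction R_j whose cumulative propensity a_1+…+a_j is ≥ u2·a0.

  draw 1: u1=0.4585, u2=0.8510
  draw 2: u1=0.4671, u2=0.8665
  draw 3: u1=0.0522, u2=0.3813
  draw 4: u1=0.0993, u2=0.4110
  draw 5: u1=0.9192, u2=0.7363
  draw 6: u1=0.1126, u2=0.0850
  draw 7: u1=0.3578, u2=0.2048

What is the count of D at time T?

t=0.000: X=8 D=3 G=6 Q=8
Draw 1: a1=31.872, a2=0.464, a3=2.832, a0=35.168; τ=−ln(0.4585)/35.168=0.022 → t=0.022; u2·a0=0.8510·35.168=29.928 ≤ a1=31.872 → R1 fires; X=7 D=5 G=6 Q=8
Draw 2: a1=27.888, a2=0.464, a3=2.832, a0=31.184; τ=−ln(0.4671)/31.184=0.024 → t=0.047; u2·a0=0.8665·31.184=27.021 ≤ a1=27.888 → R1 fires; X=6 D=7 G=6 Q=8
Draw 3: a1=23.904, a2=0.464, a3=2.832, a0=27.200; τ=−ln(0.0522)/27.200=0.109 → t=0.155; u2·a0=0.3813·27.200=10.371 ≤ a1=23.904 → R1 fires; X=5 D=9 G=6 Q=8
Draw 4: a1=19.920, a2=0.464, a3=2.832, a0=23.216; τ=−ln(0.0993)/23.216=0.099 → t=0.255; u2·a0=0.4110·23.216=9.542 ≤ a1=19.920 → R1 fires; X=4 D=11 G=6 Q=8
Draw 5: a1=15.936, a2=0.464, a3=2.832, a0=19.232; τ=−ln(0.9192)/19.232=0.004 → t=0.259; u2·a0=0.7363·19.232=14.161 ≤ a1=15.936 → R1 fires; X=3 D=13 G=6 Q=8
Draw 6: a1=11.952, a2=0.464, a3=2.832, a0=15.248; τ=−ln(0.1126)/15.248=0.143 → t=0.402; u2·a0=0.0850·15.248=1.296 ≤ a1=11.952 → R1 fires; X=2 D=15 G=6 Q=8
Draw 7: a1=7.968, a2=0.464, a3=2.832, a0=11.264; τ=−ln(0.3578)/11.264=0.091 → t=0.493 > T=0.48: stop.
Read off D at T=0.48: 15

D at T = 15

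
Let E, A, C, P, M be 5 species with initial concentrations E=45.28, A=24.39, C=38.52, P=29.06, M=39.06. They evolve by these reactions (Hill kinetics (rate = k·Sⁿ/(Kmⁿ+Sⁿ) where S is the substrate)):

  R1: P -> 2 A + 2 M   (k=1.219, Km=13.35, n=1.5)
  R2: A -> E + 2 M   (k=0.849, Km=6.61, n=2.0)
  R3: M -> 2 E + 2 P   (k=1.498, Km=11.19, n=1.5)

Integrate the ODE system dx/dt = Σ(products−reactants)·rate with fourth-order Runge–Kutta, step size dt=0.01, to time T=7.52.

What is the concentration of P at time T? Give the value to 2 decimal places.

RK4 with dt=0.01: 752 steps to T=7.52. Trajectory (selected grid times):
t=0.00: E=45.28 A=24.39 C=38.52 P=29.06 M=39.06
t=0.84: E=48.14 A=25.30 C=38.52 P=30.46 M=40.87
t=1.67: E=50.98 A=26.22 C=38.52 P=31.86 M=42.68
t=2.51: E=53.88 A=27.17 C=38.52 P=33.27 M=44.53
t=3.34: E=56.76 A=28.13 C=38.52 P=34.68 M=46.38
t=4.18: E=59.70 A=29.11 C=38.52 P=36.10 M=48.27
t=5.01: E=62.61 A=30.10 C=38.52 P=37.52 M=50.15
t=5.85: E=65.58 A=31.12 C=38.52 P=38.95 M=52.07
t=6.68: E=68.52 A=32.13 C=38.52 P=40.37 M=53.98
t=7.52: E=71.51 A=33.18 C=38.52 P=41.81 M=55.93
Read off P at T=7.52: 41.81

P at T = 41.81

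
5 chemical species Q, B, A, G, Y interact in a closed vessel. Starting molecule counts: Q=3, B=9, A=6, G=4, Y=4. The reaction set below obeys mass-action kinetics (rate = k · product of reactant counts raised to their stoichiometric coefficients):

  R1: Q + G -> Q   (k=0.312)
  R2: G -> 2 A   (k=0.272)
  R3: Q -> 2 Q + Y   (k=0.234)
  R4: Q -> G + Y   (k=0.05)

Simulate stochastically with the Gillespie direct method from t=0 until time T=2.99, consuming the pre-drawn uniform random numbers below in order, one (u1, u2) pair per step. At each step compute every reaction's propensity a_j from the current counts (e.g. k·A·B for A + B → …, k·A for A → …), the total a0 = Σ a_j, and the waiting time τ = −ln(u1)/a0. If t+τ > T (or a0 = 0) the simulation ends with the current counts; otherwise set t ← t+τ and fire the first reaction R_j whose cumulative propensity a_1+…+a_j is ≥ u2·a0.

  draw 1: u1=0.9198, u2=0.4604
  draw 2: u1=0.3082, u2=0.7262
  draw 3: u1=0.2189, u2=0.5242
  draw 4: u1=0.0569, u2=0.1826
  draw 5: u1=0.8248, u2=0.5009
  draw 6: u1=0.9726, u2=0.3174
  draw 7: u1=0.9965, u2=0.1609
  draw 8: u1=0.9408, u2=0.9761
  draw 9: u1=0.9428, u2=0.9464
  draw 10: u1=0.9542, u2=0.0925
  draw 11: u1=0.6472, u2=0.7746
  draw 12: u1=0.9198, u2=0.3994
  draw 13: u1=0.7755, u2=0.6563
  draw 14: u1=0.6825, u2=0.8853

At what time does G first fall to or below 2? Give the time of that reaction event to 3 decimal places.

Threshold first reached at t = 0.278

t=0.000: Q=3 B=9 A=6 G=4 Y=4
Draw 1: a1=3.744, a2=1.088, a3=0.702, a4=0.150, a0=5.684; τ=−ln(0.9198)/5.684=0.015 → t=0.015; u2·a0=0.4604·5.684=2.617 ≤ a1=3.744 → R1 fires; Q=3 B=9 A=6 G=3 Y=4
Draw 2: a1=2.808, a2=0.816, a3=0.702, a4=0.150, a0=4.476; τ=−ln(0.3082)/4.476=0.263 → t=0.278; u2·a0=0.7262·4.476=3.250; a1=2.808 < 3.250 ≤ a1+a2=3.624 → R2 fires; Q=3 B=9 A=8 G=2 Y=4
Draw 3: a1=1.872, a2=0.544, a3=0.702, a4=0.150, a0=3.268; τ=−ln(0.2189)/3.268=0.465 → t=0.743; u2·a0=0.5242·3.268=1.713 ≤ a1=1.872 → R1 fires; Q=3 B=9 A=8 G=1 Y=4
Draw 4: a1=0.936, a2=0.272, a3=0.702, a4=0.150, a0=2.060; τ=−ln(0.0569)/2.060=1.391 → t=2.134; u2·a0=0.1826·2.060=0.376 ≤ a1=0.936 → R1 fires; Q=3 B=9 A=8 G=0 Y=4
Draw 5: a1=0.000, a2=0.000, a3=0.702, a4=0.150, a0=0.852; τ=−ln(0.8248)/0.852=0.226 → t=2.360; u2·a0=0.5009·0.852=0.427; a1+a2=0.000 < 0.427 ≤ a1+…+a3=0.702 → R3 fires; Q=4 B=9 A=8 G=0 Y=5
Draw 6: a1=0.000, a2=0.000, a3=0.936, a4=0.200, a0=1.136; τ=−ln(0.9726)/1.136=0.024 → t=2.385; u2·a0=0.3174·1.136=0.361; a1+a2=0.000 < 0.361 ≤ a1+…+a3=0.936 → R3 fires; Q=5 B=9 A=8 G=0 Y=6
Draw 7: a1=0.000, a2=0.000, a3=1.170, a4=0.250, a0=1.420; τ=−ln(0.9965)/1.420=0.002 → t=2.387; u2·a0=0.1609·1.420=0.228; a1+a2=0.000 < 0.228 ≤ a1+…+a3=1.170 → R3 fires; Q=6 B=9 A=8 G=0 Y=7
Draw 8: a1=0.000, a2=0.000, a3=1.404, a4=0.300, a0=1.704; τ=−ln(0.9408)/1.704=0.036 → t=2.423; u2·a0=0.9761·1.704=1.663; a1+…+a3=1.404 < 1.663 ≤ a1+…+a4=1.704 → R4 fires; Q=5 B=9 A=8 G=1 Y=8
Draw 9: a1=1.560, a2=0.272, a3=1.170, a4=0.250, a0=3.252; τ=−ln(0.9428)/3.252=0.018 → t=2.441; u2·a0=0.9464·3.252=3.078; a1+…+a3=3.002 < 3.078 ≤ a1+…+a4=3.252 → R4 fires; Q=4 B=9 A=8 G=2 Y=9
Draw 10: a1=2.496, a2=0.544, a3=0.936, a4=0.200, a0=4.176; τ=−ln(0.9542)/4.176=0.011 → t=2.452; u2·a0=0.0925·4.176=0.386 ≤ a1=2.496 → R1 fires; Q=4 B=9 A=8 G=1 Y=9
Draw 11: a1=1.248, a2=0.272, a3=0.936, a4=0.200, a0=2.656; τ=−ln(0.6472)/2.656=0.164 → t=2.616; u2·a0=0.7746·2.656=2.057; a1+a2=1.520 < 2.057 ≤ a1+…+a3=2.456 → R3 fires; Q=5 B=9 A=8 G=1 Y=10
Draw 12: a1=1.560, a2=0.272, a3=1.170, a4=0.250, a0=3.252; τ=−ln(0.9198)/3.252=0.026 → t=2.642; u2·a0=0.3994·3.252=1.299 ≤ a1=1.560 → R1 fires; Q=5 B=9 A=8 G=0 Y=10
Draw 13: a1=0.000, a2=0.000, a3=1.170, a4=0.250, a0=1.420; τ=−ln(0.7755)/1.420=0.179 → t=2.821; u2·a0=0.6563·1.420=0.932; a1+a2=0.000 < 0.932 ≤ a1+…+a3=1.170 → R3 fires; Q=6 B=9 A=8 G=0 Y=11
Draw 14: a1=0.000, a2=0.000, a3=1.404, a4=0.300, a0=1.704; τ=−ln(0.6825)/1.704=0.224 → t=3.045 > T=2.99: stop.
G first becomes ≤ 2 when it reaches 2 at the event at t=0.278.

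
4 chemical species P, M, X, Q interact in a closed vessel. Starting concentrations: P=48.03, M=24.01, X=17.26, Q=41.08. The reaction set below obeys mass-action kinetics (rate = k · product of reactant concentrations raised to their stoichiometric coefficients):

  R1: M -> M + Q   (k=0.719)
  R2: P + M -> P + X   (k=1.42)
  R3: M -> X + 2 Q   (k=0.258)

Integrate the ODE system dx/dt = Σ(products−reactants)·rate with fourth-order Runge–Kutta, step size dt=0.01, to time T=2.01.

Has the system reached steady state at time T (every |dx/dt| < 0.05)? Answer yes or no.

RK4 with dt=0.01: 201 steps to T=2.01. Trajectory (selected grid times):
t=0.00: P=48.03 M=24.01 X=17.26 Q=41.08
t=0.22: P=48.03 M=0.00 X=41.27 Q=41.51
t=0.45: P=48.03 M=0.00 X=41.27 Q=41.51
t=0.67: P=48.03 M=0.00 X=41.27 Q=41.51
t=0.89: P=48.03 M=0.00 X=41.27 Q=41.51
t=1.12: P=48.03 M=0.00 X=41.27 Q=41.51
t=1.34: P=48.03 M=0.00 X=41.27 Q=41.51
t=1.56: P=48.03 M=0.00 X=41.27 Q=41.51
t=1.79: P=48.03 M=0.00 X=41.27 Q=41.51
t=2.01: P=48.03 M=0.00 X=41.27 Q=41.51
Rates at T: R1=0.0000, R2=0.0000, R3=0.0000
dx/dt at T (Σ net stoichiometry × rate): P=+0.0000, M=-0.0000, X=+0.0000, Q=+0.0000
Largest |dx/dt| is |-0.0000| (M) < 0.05 → steady.

Steady state at T: yes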